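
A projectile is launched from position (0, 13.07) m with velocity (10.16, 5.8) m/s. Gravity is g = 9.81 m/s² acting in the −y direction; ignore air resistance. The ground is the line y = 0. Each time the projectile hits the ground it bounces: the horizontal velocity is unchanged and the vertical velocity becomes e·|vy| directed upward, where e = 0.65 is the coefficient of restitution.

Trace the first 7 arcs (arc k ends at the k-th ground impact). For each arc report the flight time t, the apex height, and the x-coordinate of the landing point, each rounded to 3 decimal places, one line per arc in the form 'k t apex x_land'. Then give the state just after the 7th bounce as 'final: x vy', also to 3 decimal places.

Arc 1: start y=13.070, vy=5.800 → t=2.327, apex=14.785, x_land=23.646, impact vy=-17.032
  bounce: vy ← 0.65·17.032 = 11.071
Arc 2: start y=0.000, vy=11.071 → t=2.257, apex=6.246, x_land=46.577, impact vy=-11.071
  bounce: vy ← 0.65·11.071 = 7.196
Arc 3: start y=0.000, vy=7.196 → t=1.467, apex=2.639, x_land=61.482, impact vy=-7.196
  bounce: vy ← 0.65·7.196 = 4.677
Arc 4: start y=0.000, vy=4.677 → t=0.954, apex=1.115, x_land=71.171, impact vy=-4.677
  bounce: vy ← 0.65·4.677 = 3.040
Arc 5: start y=0.000, vy=3.040 → t=0.620, apex=0.471, x_land=77.468, impact vy=-3.040
  bounce: vy ← 0.65·3.040 = 1.976
Arc 6: start y=0.000, vy=1.976 → t=0.403, apex=0.199, x_land=81.561, impact vy=-1.976
  bounce: vy ← 0.65·1.976 = 1.284
Arc 7: start y=0.000, vy=1.284 → t=0.262, apex=0.084, x_land=84.222, impact vy=-1.284
  bounce: vy ← 0.65·1.284 = 0.835

1 2.327 14.785 23.646
2 2.257 6.246 46.577
3 1.467 2.639 61.482
4 0.954 1.115 71.171
5 0.620 0.471 77.468
6 0.403 0.199 81.561
7 0.262 0.084 84.222
final: 84.222 0.835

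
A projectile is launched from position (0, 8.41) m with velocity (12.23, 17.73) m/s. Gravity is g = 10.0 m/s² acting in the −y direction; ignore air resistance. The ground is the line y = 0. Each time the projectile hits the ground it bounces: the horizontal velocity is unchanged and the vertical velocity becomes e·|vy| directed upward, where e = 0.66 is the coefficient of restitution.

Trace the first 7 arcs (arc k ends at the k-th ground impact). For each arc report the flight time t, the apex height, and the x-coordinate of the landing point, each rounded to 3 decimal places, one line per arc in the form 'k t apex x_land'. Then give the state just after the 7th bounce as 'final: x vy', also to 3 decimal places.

Arc 1: start y=8.410, vy=17.730 → t=3.970, apex=24.128, x_land=48.550, impact vy=-21.967
  bounce: vy ← 0.66·21.967 = 14.498
Arc 2: start y=0.000, vy=14.498 → t=2.900, apex=10.510, x_land=84.012, impact vy=-14.498
  bounce: vy ← 0.66·14.498 = 9.569
Arc 3: start y=0.000, vy=9.569 → t=1.914, apex=4.578, x_land=107.418, impact vy=-9.569
  bounce: vy ← 0.66·9.569 = 6.315
Arc 4: start y=0.000, vy=6.315 → t=1.263, apex=1.994, x_land=122.865, impact vy=-6.315
  bounce: vy ← 0.66·6.315 = 4.168
Arc 5: start y=0.000, vy=4.168 → t=0.834, apex=0.869, x_land=133.061, impact vy=-4.168
  bounce: vy ← 0.66·4.168 = 2.751
Arc 6: start y=0.000, vy=2.751 → t=0.550, apex=0.378, x_land=139.790, impact vy=-2.751
  bounce: vy ← 0.66·2.751 = 1.816
Arc 7: start y=0.000, vy=1.816 → t=0.363, apex=0.165, x_land=144.231, impact vy=-1.816
  bounce: vy ← 0.66·1.816 = 1.198

1 3.970 24.128 48.550
2 2.900 10.510 84.012
3 1.914 4.578 107.418
4 1.263 1.994 122.865
5 0.834 0.869 133.061
6 0.550 0.378 139.790
7 0.363 0.165 144.231
final: 144.231 1.198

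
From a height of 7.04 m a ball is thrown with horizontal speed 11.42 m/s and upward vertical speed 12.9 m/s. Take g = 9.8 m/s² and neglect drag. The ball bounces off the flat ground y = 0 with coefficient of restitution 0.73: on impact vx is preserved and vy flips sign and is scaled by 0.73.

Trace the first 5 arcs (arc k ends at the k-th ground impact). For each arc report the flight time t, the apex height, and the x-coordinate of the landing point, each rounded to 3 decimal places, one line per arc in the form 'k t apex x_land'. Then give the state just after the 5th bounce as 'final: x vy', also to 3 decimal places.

1 3.097 15.530 35.363
2 2.599 8.276 65.047
3 1.897 4.410 86.715
4 1.385 2.350 102.534
5 1.011 1.252 114.081
final: 114.081 3.617

Arc 1: start y=7.040, vy=12.900 → t=3.097, apex=15.530, x_land=35.363, impact vy=-17.447
  bounce: vy ← 0.73·17.447 = 12.736
Arc 2: start y=0.000, vy=12.736 → t=2.599, apex=8.276, x_land=65.047, impact vy=-12.736
  bounce: vy ← 0.73·12.736 = 9.297
Arc 3: start y=0.000, vy=9.297 → t=1.897, apex=4.410, x_land=86.715, impact vy=-9.297
  bounce: vy ← 0.73·9.297 = 6.787
Arc 4: start y=0.000, vy=6.787 → t=1.385, apex=2.350, x_land=102.534, impact vy=-6.787
  bounce: vy ← 0.73·6.787 = 4.955
Arc 5: start y=0.000, vy=4.955 → t=1.011, apex=1.252, x_land=114.081, impact vy=-4.955
  bounce: vy ← 0.73·4.955 = 3.617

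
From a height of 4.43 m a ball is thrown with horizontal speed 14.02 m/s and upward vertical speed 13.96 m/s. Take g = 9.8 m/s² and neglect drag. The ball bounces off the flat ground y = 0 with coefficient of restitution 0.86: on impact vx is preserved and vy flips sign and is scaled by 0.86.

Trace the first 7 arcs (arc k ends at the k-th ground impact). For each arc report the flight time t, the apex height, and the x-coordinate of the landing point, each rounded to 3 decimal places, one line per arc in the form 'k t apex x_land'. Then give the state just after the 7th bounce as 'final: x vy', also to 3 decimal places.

Arc 1: start y=4.430, vy=13.960 → t=3.137, apex=14.373, x_land=43.983, impact vy=-16.784
  bounce: vy ← 0.86·16.784 = 14.434
Arc 2: start y=0.000, vy=14.434 → t=2.946, apex=10.630, x_land=85.283, impact vy=-14.434
  bounce: vy ← 0.86·14.434 = 12.414
Arc 3: start y=0.000, vy=12.414 → t=2.533, apex=7.862, x_land=120.801, impact vy=-12.414
  bounce: vy ← 0.86·12.414 = 10.676
Arc 4: start y=0.000, vy=10.676 → t=2.179, apex=5.815, x_land=151.347, impact vy=-10.676
  bounce: vy ← 0.86·10.676 = 9.181
Arc 5: start y=0.000, vy=9.181 → t=1.874, apex=4.301, x_land=177.616, impact vy=-9.181
  bounce: vy ← 0.86·9.181 = 7.896
Arc 6: start y=0.000, vy=7.896 → t=1.611, apex=3.181, x_land=200.207, impact vy=-7.896
  bounce: vy ← 0.86·7.896 = 6.790
Arc 7: start y=0.000, vy=6.790 → t=1.386, apex=2.352, x_land=219.636, impact vy=-6.790
  bounce: vy ← 0.86·6.790 = 5.840

1 3.137 14.373 43.983
2 2.946 10.630 85.283
3 2.533 7.862 120.801
4 2.179 5.815 151.347
5 1.874 4.301 177.616
6 1.611 3.181 200.207
7 1.386 2.352 219.636
final: 219.636 5.840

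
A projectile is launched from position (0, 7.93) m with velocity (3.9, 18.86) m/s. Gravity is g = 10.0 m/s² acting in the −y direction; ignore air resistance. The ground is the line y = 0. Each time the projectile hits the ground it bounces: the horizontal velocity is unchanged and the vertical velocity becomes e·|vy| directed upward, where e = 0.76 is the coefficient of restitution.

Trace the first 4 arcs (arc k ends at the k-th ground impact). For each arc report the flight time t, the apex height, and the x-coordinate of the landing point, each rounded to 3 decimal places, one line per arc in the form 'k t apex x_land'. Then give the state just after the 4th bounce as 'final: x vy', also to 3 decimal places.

Arc 1: start y=7.930, vy=18.860 → t=4.154, apex=25.715, x_land=16.200, impact vy=-22.678
  bounce: vy ← 0.76·22.678 = 17.235
Arc 2: start y=0.000, vy=17.235 → t=3.447, apex=14.853, x_land=29.644, impact vy=-17.235
  bounce: vy ← 0.76·17.235 = 13.099
Arc 3: start y=0.000, vy=13.099 → t=2.620, apex=8.579, x_land=39.861, impact vy=-13.099
  bounce: vy ← 0.76·13.099 = 9.955
Arc 4: start y=0.000, vy=9.955 → t=1.991, apex=4.955, x_land=47.626, impact vy=-9.955
  bounce: vy ← 0.76·9.955 = 7.566

1 4.154 25.715 16.200
2 3.447 14.853 29.644
3 2.620 8.579 39.861
4 1.991 4.955 47.626
final: 47.626 7.566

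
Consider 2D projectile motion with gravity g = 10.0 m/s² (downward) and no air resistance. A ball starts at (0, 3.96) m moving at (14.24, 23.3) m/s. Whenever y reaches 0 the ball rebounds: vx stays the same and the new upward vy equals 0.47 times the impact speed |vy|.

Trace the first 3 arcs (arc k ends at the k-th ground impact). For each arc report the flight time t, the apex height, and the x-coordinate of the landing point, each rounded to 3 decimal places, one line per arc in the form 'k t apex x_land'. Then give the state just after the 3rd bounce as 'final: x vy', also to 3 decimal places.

1 4.824 31.105 68.696
2 2.345 6.871 102.082
3 1.102 1.518 117.774
final: 117.774 2.590

Arc 1: start y=3.960, vy=23.300 → t=4.824, apex=31.105, x_land=68.696, impact vy=-24.942
  bounce: vy ← 0.47·24.942 = 11.723
Arc 2: start y=0.000, vy=11.723 → t=2.345, apex=6.871, x_land=102.082, impact vy=-11.723
  bounce: vy ← 0.47·11.723 = 5.510
Arc 3: start y=0.000, vy=5.510 → t=1.102, apex=1.518, x_land=117.774, impact vy=-5.510
  bounce: vy ← 0.47·5.510 = 2.590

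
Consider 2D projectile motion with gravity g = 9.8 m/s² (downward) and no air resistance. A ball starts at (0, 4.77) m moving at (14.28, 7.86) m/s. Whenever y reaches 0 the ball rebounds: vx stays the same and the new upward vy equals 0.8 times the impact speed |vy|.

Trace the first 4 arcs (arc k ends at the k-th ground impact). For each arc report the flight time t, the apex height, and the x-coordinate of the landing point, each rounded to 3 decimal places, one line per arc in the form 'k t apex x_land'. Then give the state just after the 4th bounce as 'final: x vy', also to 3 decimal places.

Arc 1: start y=4.770, vy=7.860 → t=2.074, apex=7.922, x_land=29.610, impact vy=-12.461
  bounce: vy ← 0.8·12.461 = 9.969
Arc 2: start y=0.000, vy=9.969 → t=2.034, apex=5.070, x_land=58.662, impact vy=-9.969
  bounce: vy ← 0.8·9.969 = 7.975
Arc 3: start y=0.000, vy=7.975 → t=1.628, apex=3.245, x_land=81.903, impact vy=-7.975
  bounce: vy ← 0.8·7.975 = 6.380
Arc 4: start y=0.000, vy=6.380 → t=1.302, apex=2.077, x_land=100.496, impact vy=-6.380
  bounce: vy ← 0.8·6.380 = 5.104

1 2.074 7.922 29.610
2 2.034 5.070 58.662
3 1.628 3.245 81.903
4 1.302 2.077 100.496
final: 100.496 5.104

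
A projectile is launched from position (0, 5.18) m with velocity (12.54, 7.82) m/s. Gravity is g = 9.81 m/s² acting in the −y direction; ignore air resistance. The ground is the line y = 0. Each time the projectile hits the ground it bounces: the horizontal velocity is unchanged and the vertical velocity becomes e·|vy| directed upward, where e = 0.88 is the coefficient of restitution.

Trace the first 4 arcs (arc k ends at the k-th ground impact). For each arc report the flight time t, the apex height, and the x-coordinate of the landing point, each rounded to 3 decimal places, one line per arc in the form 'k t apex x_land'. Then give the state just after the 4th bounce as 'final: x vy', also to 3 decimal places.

Arc 1: start y=5.180, vy=7.820 → t=2.098, apex=8.297, x_land=26.305, impact vy=-12.759
  bounce: vy ← 0.88·12.759 = 11.228
Arc 2: start y=0.000, vy=11.228 → t=2.289, apex=6.425, x_land=55.010, impact vy=-11.228
  bounce: vy ← 0.88·11.228 = 9.880
Arc 3: start y=0.000, vy=9.880 → t=2.014, apex=4.976, x_land=80.270, impact vy=-9.880
  bounce: vy ← 0.88·9.880 = 8.695
Arc 4: start y=0.000, vy=8.695 → t=1.773, apex=3.853, x_land=102.498, impact vy=-8.695
  bounce: vy ← 0.88·8.695 = 7.651

1 2.098 8.297 26.305
2 2.289 6.425 55.010
3 2.014 4.976 80.270
4 1.773 3.853 102.498
final: 102.498 7.651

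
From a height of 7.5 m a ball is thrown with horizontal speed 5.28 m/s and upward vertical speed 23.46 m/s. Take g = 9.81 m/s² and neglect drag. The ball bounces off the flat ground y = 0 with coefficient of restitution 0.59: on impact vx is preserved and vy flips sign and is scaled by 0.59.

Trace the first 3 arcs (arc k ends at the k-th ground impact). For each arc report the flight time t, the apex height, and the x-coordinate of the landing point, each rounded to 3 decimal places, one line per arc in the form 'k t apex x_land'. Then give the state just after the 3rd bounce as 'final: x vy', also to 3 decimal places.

1 5.084 35.552 26.842
2 3.177 12.375 43.615
3 1.874 4.308 53.512
final: 53.512 5.424

Arc 1: start y=7.500, vy=23.460 → t=5.084, apex=35.552, x_land=26.842, impact vy=-26.411
  bounce: vy ← 0.59·26.411 = 15.582
Arc 2: start y=0.000, vy=15.582 → t=3.177, apex=12.375, x_land=43.615, impact vy=-15.582
  bounce: vy ← 0.59·15.582 = 9.194
Arc 3: start y=0.000, vy=9.194 → t=1.874, apex=4.308, x_land=53.512, impact vy=-9.194
  bounce: vy ← 0.59·9.194 = 5.424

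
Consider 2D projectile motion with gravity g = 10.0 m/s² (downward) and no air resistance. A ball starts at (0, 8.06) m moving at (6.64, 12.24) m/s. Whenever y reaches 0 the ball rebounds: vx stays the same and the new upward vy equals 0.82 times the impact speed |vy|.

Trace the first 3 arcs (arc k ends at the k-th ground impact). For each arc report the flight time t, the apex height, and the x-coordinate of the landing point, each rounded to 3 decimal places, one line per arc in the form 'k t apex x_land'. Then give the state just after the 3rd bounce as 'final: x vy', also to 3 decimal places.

Arc 1: start y=8.060, vy=12.240 → t=2.988, apex=15.551, x_land=19.837, impact vy=-17.636
  bounce: vy ← 0.82·17.636 = 14.461
Arc 2: start y=0.000, vy=14.461 → t=2.892, apex=10.456, x_land=39.042, impact vy=-14.461
  bounce: vy ← 0.82·14.461 = 11.858
Arc 3: start y=0.000, vy=11.858 → t=2.372, apex=7.031, x_land=54.790, impact vy=-11.858
  bounce: vy ← 0.82·11.858 = 9.724

1 2.988 15.551 19.837
2 2.892 10.456 39.042
3 2.372 7.031 54.790
final: 54.790 9.724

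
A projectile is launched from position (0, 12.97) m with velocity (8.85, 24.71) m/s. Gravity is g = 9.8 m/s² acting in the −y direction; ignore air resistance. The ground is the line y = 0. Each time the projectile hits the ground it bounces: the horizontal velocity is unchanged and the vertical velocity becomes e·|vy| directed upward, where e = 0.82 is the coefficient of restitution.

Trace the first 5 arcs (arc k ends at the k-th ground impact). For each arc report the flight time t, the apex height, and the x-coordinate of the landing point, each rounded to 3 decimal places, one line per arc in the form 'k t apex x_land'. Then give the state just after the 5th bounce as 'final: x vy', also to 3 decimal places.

Arc 1: start y=12.970, vy=24.710 → t=5.522, apex=44.122, x_land=48.871, impact vy=-29.407
  bounce: vy ← 0.82·29.407 = 24.114
Arc 2: start y=0.000, vy=24.114 → t=4.921, apex=29.668, x_land=92.424, impact vy=-24.114
  bounce: vy ← 0.82·24.114 = 19.774
Arc 3: start y=0.000, vy=19.774 → t=4.035, apex=19.949, x_land=128.138, impact vy=-19.774
  bounce: vy ← 0.82·19.774 = 16.214
Arc 4: start y=0.000, vy=16.214 → t=3.309, apex=13.413, x_land=157.423, impact vy=-16.214
  bounce: vy ← 0.82·16.214 = 13.296
Arc 5: start y=0.000, vy=13.296 → t=2.713, apex=9.019, x_land=181.437, impact vy=-13.296
  bounce: vy ← 0.82·13.296 = 10.903

1 5.522 44.122 48.871
2 4.921 29.668 92.424
3 4.035 19.949 128.138
4 3.309 13.413 157.423
5 2.713 9.019 181.437
final: 181.437 10.903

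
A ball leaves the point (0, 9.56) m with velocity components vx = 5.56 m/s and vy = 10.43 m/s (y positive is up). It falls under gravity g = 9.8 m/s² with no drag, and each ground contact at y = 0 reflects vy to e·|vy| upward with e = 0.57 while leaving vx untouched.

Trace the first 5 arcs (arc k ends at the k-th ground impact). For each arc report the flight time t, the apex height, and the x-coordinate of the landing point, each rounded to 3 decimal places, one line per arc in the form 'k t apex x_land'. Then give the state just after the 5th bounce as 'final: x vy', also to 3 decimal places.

Arc 1: start y=9.560, vy=10.430 → t=2.820, apex=15.110, x_land=15.681, impact vy=-17.209
  bounce: vy ← 0.57·17.209 = 9.809
Arc 2: start y=0.000, vy=9.809 → t=2.002, apex=4.909, x_land=26.812, impact vy=-9.809
  bounce: vy ← 0.57·9.809 = 5.591
Arc 3: start y=0.000, vy=5.591 → t=1.141, apex=1.595, x_land=33.156, impact vy=-5.591
  bounce: vy ← 0.57·5.591 = 3.187
Arc 4: start y=0.000, vy=3.187 → t=0.650, apex=0.518, x_land=36.772, impact vy=-3.187
  bounce: vy ← 0.57·3.187 = 1.817
Arc 5: start y=0.000, vy=1.817 → t=0.371, apex=0.168, x_land=38.834, impact vy=-1.817
  bounce: vy ← 0.57·1.817 = 1.035

1 2.820 15.110 15.681
2 2.002 4.909 26.812
3 1.141 1.595 33.156
4 0.650 0.518 36.772
5 0.371 0.168 38.834
final: 38.834 1.035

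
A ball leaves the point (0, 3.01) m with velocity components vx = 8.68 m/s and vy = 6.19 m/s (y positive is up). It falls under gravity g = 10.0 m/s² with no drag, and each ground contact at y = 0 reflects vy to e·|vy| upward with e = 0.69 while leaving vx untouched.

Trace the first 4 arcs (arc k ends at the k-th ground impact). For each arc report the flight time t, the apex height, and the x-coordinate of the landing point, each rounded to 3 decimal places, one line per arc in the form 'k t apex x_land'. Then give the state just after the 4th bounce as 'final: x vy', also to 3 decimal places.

1 1.612 4.926 13.988
2 1.370 2.345 25.877
3 0.945 1.117 34.081
4 0.652 0.532 39.741
final: 39.741 2.250

Arc 1: start y=3.010, vy=6.190 → t=1.612, apex=4.926, x_land=13.988, impact vy=-9.926
  bounce: vy ← 0.69·9.926 = 6.849
Arc 2: start y=0.000, vy=6.849 → t=1.370, apex=2.345, x_land=25.877, impact vy=-6.849
  bounce: vy ← 0.69·6.849 = 4.726
Arc 3: start y=0.000, vy=4.726 → t=0.945, apex=1.117, x_land=34.081, impact vy=-4.726
  bounce: vy ← 0.69·4.726 = 3.261
Arc 4: start y=0.000, vy=3.261 → t=0.652, apex=0.532, x_land=39.741, impact vy=-3.261
  bounce: vy ← 0.69·3.261 = 2.250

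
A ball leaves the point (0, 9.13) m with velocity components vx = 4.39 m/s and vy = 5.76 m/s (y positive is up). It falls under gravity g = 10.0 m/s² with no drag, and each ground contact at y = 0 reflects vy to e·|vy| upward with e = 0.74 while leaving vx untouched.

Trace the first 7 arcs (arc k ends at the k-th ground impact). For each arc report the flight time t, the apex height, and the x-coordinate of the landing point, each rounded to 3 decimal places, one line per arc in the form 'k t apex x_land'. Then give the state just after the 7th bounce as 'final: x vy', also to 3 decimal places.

1 2.045 10.789 8.977
2 2.174 5.908 18.521
3 1.609 3.235 25.584
4 1.190 1.772 30.810
5 0.881 0.970 34.678
6 0.652 0.531 37.539
7 0.482 0.291 39.657
final: 39.657 1.785

Arc 1: start y=9.130, vy=5.760 → t=2.045, apex=10.789, x_land=8.977, impact vy=-14.689
  bounce: vy ← 0.74·14.689 = 10.870
Arc 2: start y=0.000, vy=10.870 → t=2.174, apex=5.908, x_land=18.521, impact vy=-10.870
  bounce: vy ← 0.74·10.870 = 8.044
Arc 3: start y=0.000, vy=8.044 → t=1.609, apex=3.235, x_land=25.584, impact vy=-8.044
  bounce: vy ← 0.74·8.044 = 5.952
Arc 4: start y=0.000, vy=5.952 → t=1.190, apex=1.772, x_land=30.810, impact vy=-5.952
  bounce: vy ← 0.74·5.952 = 4.405
Arc 5: start y=0.000, vy=4.405 → t=0.881, apex=0.970, x_land=34.678, impact vy=-4.405
  bounce: vy ← 0.74·4.405 = 3.260
Arc 6: start y=0.000, vy=3.260 → t=0.652, apex=0.531, x_land=37.539, impact vy=-3.260
  bounce: vy ← 0.74·3.260 = 2.412
Arc 7: start y=0.000, vy=2.412 → t=0.482, apex=0.291, x_land=39.657, impact vy=-2.412
  bounce: vy ← 0.74·2.412 = 1.785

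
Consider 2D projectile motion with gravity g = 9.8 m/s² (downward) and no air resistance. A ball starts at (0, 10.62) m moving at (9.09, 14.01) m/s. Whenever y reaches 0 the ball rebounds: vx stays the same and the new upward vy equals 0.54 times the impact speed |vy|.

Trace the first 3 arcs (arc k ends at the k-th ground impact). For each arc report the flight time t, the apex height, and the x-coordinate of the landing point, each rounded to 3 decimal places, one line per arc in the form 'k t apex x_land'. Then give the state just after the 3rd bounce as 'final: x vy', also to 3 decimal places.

1 3.482 20.634 31.649
2 2.216 6.017 51.794
3 1.197 1.755 62.673
final: 62.673 3.167

Arc 1: start y=10.620, vy=14.010 → t=3.482, apex=20.634, x_land=31.649, impact vy=-20.110
  bounce: vy ← 0.54·20.110 = 10.860
Arc 2: start y=0.000, vy=10.860 → t=2.216, apex=6.017, x_land=51.794, impact vy=-10.860
  bounce: vy ← 0.54·10.860 = 5.864
Arc 3: start y=0.000, vy=5.864 → t=1.197, apex=1.755, x_land=62.673, impact vy=-5.864
  bounce: vy ← 0.54·5.864 = 3.167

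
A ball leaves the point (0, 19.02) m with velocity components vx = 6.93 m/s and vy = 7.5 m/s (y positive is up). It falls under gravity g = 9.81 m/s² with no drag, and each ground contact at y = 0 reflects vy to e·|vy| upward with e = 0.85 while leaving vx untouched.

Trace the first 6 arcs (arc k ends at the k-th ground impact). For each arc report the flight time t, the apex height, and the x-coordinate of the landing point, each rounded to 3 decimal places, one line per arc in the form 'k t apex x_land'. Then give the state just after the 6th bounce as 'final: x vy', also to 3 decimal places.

Arc 1: start y=19.020, vy=7.500 → t=2.877, apex=21.887, x_land=19.937, impact vy=-20.723
  bounce: vy ← 0.85·20.723 = 17.614
Arc 2: start y=0.000, vy=17.614 → t=3.591, apex=15.813, x_land=44.823, impact vy=-17.614
  bounce: vy ← 0.85·17.614 = 14.972
Arc 3: start y=0.000, vy=14.972 → t=3.052, apex=11.425, x_land=65.976, impact vy=-14.972
  bounce: vy ← 0.85·14.972 = 12.726
Arc 4: start y=0.000, vy=12.726 → t=2.595, apex=8.255, x_land=83.956, impact vy=-12.726
  bounce: vy ← 0.85·12.726 = 10.817
Arc 5: start y=0.000, vy=10.817 → t=2.205, apex=5.964, x_land=99.239, impact vy=-10.817
  bounce: vy ← 0.85·10.817 = 9.195
Arc 6: start y=0.000, vy=9.195 → t=1.875, apex=4.309, x_land=112.230, impact vy=-9.195
  bounce: vy ← 0.85·9.195 = 7.815

1 2.877 21.887 19.937
2 3.591 15.813 44.823
3 3.052 11.425 65.976
4 2.595 8.255 83.956
5 2.205 5.964 99.239
6 1.875 4.309 112.230
final: 112.230 7.815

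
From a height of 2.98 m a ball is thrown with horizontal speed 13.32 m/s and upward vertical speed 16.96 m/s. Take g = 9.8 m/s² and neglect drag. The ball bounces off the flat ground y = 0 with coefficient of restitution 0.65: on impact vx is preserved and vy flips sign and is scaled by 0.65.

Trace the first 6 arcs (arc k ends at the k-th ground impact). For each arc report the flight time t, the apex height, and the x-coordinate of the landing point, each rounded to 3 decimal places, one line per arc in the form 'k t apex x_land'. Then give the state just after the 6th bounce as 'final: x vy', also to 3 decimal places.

1 3.629 17.656 48.336
2 2.468 7.459 81.205
3 1.604 3.152 102.570
4 1.043 1.332 116.458
5 0.678 0.563 125.484
6 0.440 0.238 131.352
final: 131.352 1.403

Arc 1: start y=2.980, vy=16.960 → t=3.629, apex=17.656, x_land=48.336, impact vy=-18.602
  bounce: vy ← 0.65·18.602 = 12.092
Arc 2: start y=0.000, vy=12.092 → t=2.468, apex=7.459, x_land=81.205, impact vy=-12.092
  bounce: vy ← 0.65·12.092 = 7.860
Arc 3: start y=0.000, vy=7.860 → t=1.604, apex=3.152, x_land=102.570, impact vy=-7.860
  bounce: vy ← 0.65·7.860 = 5.109
Arc 4: start y=0.000, vy=5.109 → t=1.043, apex=1.332, x_land=116.458, impact vy=-5.109
  bounce: vy ← 0.65·5.109 = 3.321
Arc 5: start y=0.000, vy=3.321 → t=0.678, apex=0.563, x_land=125.484, impact vy=-3.321
  bounce: vy ← 0.65·3.321 = 2.158
Arc 6: start y=0.000, vy=2.158 → t=0.440, apex=0.238, x_land=131.352, impact vy=-2.158
  bounce: vy ← 0.65·2.158 = 1.403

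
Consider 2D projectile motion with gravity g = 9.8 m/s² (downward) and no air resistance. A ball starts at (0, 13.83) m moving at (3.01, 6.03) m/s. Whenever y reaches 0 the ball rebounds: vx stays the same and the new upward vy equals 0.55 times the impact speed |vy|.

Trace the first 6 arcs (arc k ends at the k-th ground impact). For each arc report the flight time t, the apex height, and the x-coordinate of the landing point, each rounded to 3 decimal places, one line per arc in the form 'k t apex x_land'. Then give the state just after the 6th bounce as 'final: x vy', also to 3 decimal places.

1 2.404 15.685 7.237
2 1.968 4.745 13.161
3 1.082 1.435 16.419
4 0.595 0.434 18.211
5 0.327 0.131 19.197
6 0.180 0.040 19.739
final: 19.739 0.485

Arc 1: start y=13.830, vy=6.030 → t=2.404, apex=15.685, x_land=7.237, impact vy=-17.534
  bounce: vy ← 0.55·17.534 = 9.644
Arc 2: start y=0.000, vy=9.644 → t=1.968, apex=4.745, x_land=13.161, impact vy=-9.644
  bounce: vy ← 0.55·9.644 = 5.304
Arc 3: start y=0.000, vy=5.304 → t=1.082, apex=1.435, x_land=16.419, impact vy=-5.304
  bounce: vy ← 0.55·5.304 = 2.917
Arc 4: start y=0.000, vy=2.917 → t=0.595, apex=0.434, x_land=18.211, impact vy=-2.917
  bounce: vy ← 0.55·2.917 = 1.604
Arc 5: start y=0.000, vy=1.604 → t=0.327, apex=0.131, x_land=19.197, impact vy=-1.604
  bounce: vy ← 0.55·1.604 = 0.882
Arc 6: start y=0.000, vy=0.882 → t=0.180, apex=0.040, x_land=19.739, impact vy=-0.882
  bounce: vy ← 0.55·0.882 = 0.485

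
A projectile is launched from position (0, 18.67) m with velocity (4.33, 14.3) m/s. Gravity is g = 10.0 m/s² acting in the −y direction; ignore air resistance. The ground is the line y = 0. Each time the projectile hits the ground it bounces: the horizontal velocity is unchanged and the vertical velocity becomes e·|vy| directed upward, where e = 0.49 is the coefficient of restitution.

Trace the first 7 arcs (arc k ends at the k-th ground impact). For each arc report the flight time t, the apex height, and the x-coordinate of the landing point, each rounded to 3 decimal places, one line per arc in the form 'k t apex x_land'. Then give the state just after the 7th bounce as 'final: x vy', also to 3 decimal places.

1 3.834 28.895 16.601
2 2.356 6.938 26.802
3 1.154 1.666 31.800
4 0.566 0.400 34.249
5 0.277 0.096 35.450
6 0.136 0.023 36.038
7 0.067 0.006 36.326
final: 36.326 0.163

Arc 1: start y=18.670, vy=14.300 → t=3.834, apex=28.895, x_land=16.601, impact vy=-24.039
  bounce: vy ← 0.49·24.039 = 11.779
Arc 2: start y=0.000, vy=11.779 → t=2.356, apex=6.938, x_land=26.802, impact vy=-11.779
  bounce: vy ← 0.49·11.779 = 5.772
Arc 3: start y=0.000, vy=5.772 → t=1.154, apex=1.666, x_land=31.800, impact vy=-5.772
  bounce: vy ← 0.49·5.772 = 2.828
Arc 4: start y=0.000, vy=2.828 → t=0.566, apex=0.400, x_land=34.249, impact vy=-2.828
  bounce: vy ← 0.49·2.828 = 1.386
Arc 5: start y=0.000, vy=1.386 → t=0.277, apex=0.096, x_land=35.450, impact vy=-1.386
  bounce: vy ← 0.49·1.386 = 0.679
Arc 6: start y=0.000, vy=0.679 → t=0.136, apex=0.023, x_land=36.038, impact vy=-0.679
  bounce: vy ← 0.49·0.679 = 0.333
Arc 7: start y=0.000, vy=0.333 → t=0.067, apex=0.006, x_land=36.326, impact vy=-0.333
  bounce: vy ← 0.49·0.333 = 0.163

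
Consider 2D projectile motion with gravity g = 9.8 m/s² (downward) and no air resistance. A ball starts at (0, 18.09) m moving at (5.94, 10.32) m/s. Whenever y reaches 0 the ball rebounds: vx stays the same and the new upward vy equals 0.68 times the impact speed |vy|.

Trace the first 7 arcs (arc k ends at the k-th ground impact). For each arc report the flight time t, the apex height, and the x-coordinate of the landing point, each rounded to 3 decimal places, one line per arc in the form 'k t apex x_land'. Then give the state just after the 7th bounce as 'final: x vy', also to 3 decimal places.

Arc 1: start y=18.090, vy=10.320 → t=3.244, apex=23.524, x_land=19.270, impact vy=-21.472
  bounce: vy ← 0.68·21.472 = 14.601
Arc 2: start y=0.000, vy=14.601 → t=2.980, apex=10.877, x_land=36.970, impact vy=-14.601
  bounce: vy ← 0.68·14.601 = 9.929
Arc 3: start y=0.000, vy=9.929 → t=2.026, apex=5.030, x_land=49.007, impact vy=-9.929
  bounce: vy ← 0.68·9.929 = 6.752
Arc 4: start y=0.000, vy=6.752 → t=1.378, apex=2.326, x_land=57.191, impact vy=-6.752
  bounce: vy ← 0.68·6.752 = 4.591
Arc 5: start y=0.000, vy=4.591 → t=0.937, apex=1.075, x_land=62.757, impact vy=-4.591
  bounce: vy ← 0.68·4.591 = 3.122
Arc 6: start y=0.000, vy=3.122 → t=0.637, apex=0.497, x_land=66.541, impact vy=-3.122
  bounce: vy ← 0.68·3.122 = 2.123
Arc 7: start y=0.000, vy=2.123 → t=0.433, apex=0.230, x_land=69.115, impact vy=-2.123
  bounce: vy ← 0.68·2.123 = 1.444

1 3.244 23.524 19.270
2 2.980 10.877 36.970
3 2.026 5.030 49.007
4 1.378 2.326 57.191
5 0.937 1.075 62.757
6 0.637 0.497 66.541
7 0.433 0.230 69.115
final: 69.115 1.444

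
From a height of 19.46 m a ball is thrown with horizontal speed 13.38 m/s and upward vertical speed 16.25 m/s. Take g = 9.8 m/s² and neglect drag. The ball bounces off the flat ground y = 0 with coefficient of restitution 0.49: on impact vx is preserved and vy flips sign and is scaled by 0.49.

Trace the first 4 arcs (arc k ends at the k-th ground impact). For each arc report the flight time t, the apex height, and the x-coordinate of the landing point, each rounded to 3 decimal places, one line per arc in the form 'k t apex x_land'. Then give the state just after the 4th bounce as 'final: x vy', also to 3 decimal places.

Arc 1: start y=19.460, vy=16.250 → t=4.251, apex=32.933, x_land=56.874, impact vy=-25.406
  bounce: vy ← 0.49·25.406 = 12.449
Arc 2: start y=0.000, vy=12.449 → t=2.541, apex=7.907, x_land=90.867, impact vy=-12.449
  bounce: vy ← 0.49·12.449 = 6.100
Arc 3: start y=0.000, vy=6.100 → t=1.245, apex=1.898, x_land=107.524, impact vy=-6.100
  bounce: vy ← 0.49·6.100 = 2.989
Arc 4: start y=0.000, vy=2.989 → t=0.610, apex=0.456, x_land=115.686, impact vy=-2.989
  bounce: vy ← 0.49·2.989 = 1.465

1 4.251 32.933 56.874
2 2.541 7.907 90.867
3 1.245 1.898 107.524
4 0.610 0.456 115.686
final: 115.686 1.465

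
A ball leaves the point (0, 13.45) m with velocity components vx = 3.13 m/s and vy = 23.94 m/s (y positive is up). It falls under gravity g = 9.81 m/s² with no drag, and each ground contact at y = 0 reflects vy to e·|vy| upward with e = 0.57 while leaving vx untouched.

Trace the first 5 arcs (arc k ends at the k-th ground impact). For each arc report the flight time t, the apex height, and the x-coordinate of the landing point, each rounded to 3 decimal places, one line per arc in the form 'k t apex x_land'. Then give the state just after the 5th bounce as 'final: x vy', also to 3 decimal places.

Arc 1: start y=13.450, vy=23.940 → t=5.390, apex=42.661, x_land=16.869, impact vy=-28.931
  bounce: vy ← 0.57·28.931 = 16.491
Arc 2: start y=0.000, vy=16.491 → t=3.362, apex=13.861, x_land=27.392, impact vy=-16.491
  bounce: vy ← 0.57·16.491 = 9.400
Arc 3: start y=0.000, vy=9.400 → t=1.916, apex=4.503, x_land=33.391, impact vy=-9.400
  bounce: vy ← 0.57·9.400 = 5.358
Arc 4: start y=0.000, vy=5.358 → t=1.092, apex=1.463, x_land=36.810, impact vy=-5.358
  bounce: vy ← 0.57·5.358 = 3.054
Arc 5: start y=0.000, vy=3.054 → t=0.623, apex=0.475, x_land=38.758, impact vy=-3.054
  bounce: vy ← 0.57·3.054 = 1.741

1 5.390 42.661 16.869
2 3.362 13.861 27.392
3 1.916 4.503 33.391
4 1.092 1.463 36.810
5 0.623 0.475 38.758
final: 38.758 1.741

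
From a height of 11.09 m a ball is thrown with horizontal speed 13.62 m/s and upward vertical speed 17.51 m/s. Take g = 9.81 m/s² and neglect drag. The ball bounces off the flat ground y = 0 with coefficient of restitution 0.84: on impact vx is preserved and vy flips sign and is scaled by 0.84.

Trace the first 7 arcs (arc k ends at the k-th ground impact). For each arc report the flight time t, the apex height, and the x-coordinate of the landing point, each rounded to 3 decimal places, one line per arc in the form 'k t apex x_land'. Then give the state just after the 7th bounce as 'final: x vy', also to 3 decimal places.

1 4.119 26.717 56.098
2 3.921 18.851 109.500
3 3.294 13.302 154.358
4 2.767 9.386 192.039
5 2.324 6.622 223.690
6 1.952 4.673 250.278
7 1.640 3.297 272.611
final: 272.611 6.756

Arc 1: start y=11.090, vy=17.510 → t=4.119, apex=26.717, x_land=56.098, impact vy=-22.895
  bounce: vy ← 0.84·22.895 = 19.232
Arc 2: start y=0.000, vy=19.232 → t=3.921, apex=18.851, x_land=109.500, impact vy=-19.232
  bounce: vy ← 0.84·19.232 = 16.155
Arc 3: start y=0.000, vy=16.155 → t=3.294, apex=13.302, x_land=154.358, impact vy=-16.155
  bounce: vy ← 0.84·16.155 = 13.570
Arc 4: start y=0.000, vy=13.570 → t=2.767, apex=9.386, x_land=192.039, impact vy=-13.570
  bounce: vy ← 0.84·13.570 = 11.399
Arc 5: start y=0.000, vy=11.399 → t=2.324, apex=6.622, x_land=223.690, impact vy=-11.399
  bounce: vy ← 0.84·11.399 = 9.575
Arc 6: start y=0.000, vy=9.575 → t=1.952, apex=4.673, x_land=250.278, impact vy=-9.575
  bounce: vy ← 0.84·9.575 = 8.043
Arc 7: start y=0.000, vy=8.043 → t=1.640, apex=3.297, x_land=272.611, impact vy=-8.043
  bounce: vy ← 0.84·8.043 = 6.756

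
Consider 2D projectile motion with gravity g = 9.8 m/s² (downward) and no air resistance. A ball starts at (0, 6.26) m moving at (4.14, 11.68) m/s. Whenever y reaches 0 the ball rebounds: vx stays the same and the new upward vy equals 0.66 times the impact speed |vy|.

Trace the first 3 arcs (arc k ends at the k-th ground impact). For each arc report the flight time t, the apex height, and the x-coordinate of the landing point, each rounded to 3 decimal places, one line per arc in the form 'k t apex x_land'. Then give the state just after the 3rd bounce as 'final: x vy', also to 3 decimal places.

Arc 1: start y=6.260, vy=11.680 → t=2.834, apex=13.220, x_land=11.734, impact vy=-16.097
  bounce: vy ← 0.66·16.097 = 10.624
Arc 2: start y=0.000, vy=10.624 → t=2.168, apex=5.759, x_land=20.711, impact vy=-10.624
  bounce: vy ← 0.66·10.624 = 7.012
Arc 3: start y=0.000, vy=7.012 → t=1.431, apex=2.509, x_land=26.635, impact vy=-7.012
  bounce: vy ← 0.66·7.012 = 4.628

1 2.834 13.220 11.734
2 2.168 5.759 20.711
3 1.431 2.509 26.635
final: 26.635 4.628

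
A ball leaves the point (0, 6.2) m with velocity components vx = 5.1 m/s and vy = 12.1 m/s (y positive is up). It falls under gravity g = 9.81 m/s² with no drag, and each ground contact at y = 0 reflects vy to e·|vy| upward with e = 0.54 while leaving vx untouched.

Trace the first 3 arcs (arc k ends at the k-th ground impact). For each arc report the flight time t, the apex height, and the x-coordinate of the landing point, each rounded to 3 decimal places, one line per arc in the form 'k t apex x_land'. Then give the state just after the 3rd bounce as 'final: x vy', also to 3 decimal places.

Arc 1: start y=6.200, vy=12.100 → t=2.902, apex=13.662, x_land=14.802, impact vy=-16.372
  bounce: vy ← 0.54·16.372 = 8.841
Arc 2: start y=0.000, vy=8.841 → t=1.802, apex=3.984, x_land=23.995, impact vy=-8.841
  bounce: vy ← 0.54·8.841 = 4.774
Arc 3: start y=0.000, vy=4.774 → t=0.973, apex=1.162, x_land=28.959, impact vy=-4.774
  bounce: vy ← 0.54·4.774 = 2.578

1 2.902 13.662 14.802
2 1.802 3.984 23.995
3 0.973 1.162 28.959
final: 28.959 2.578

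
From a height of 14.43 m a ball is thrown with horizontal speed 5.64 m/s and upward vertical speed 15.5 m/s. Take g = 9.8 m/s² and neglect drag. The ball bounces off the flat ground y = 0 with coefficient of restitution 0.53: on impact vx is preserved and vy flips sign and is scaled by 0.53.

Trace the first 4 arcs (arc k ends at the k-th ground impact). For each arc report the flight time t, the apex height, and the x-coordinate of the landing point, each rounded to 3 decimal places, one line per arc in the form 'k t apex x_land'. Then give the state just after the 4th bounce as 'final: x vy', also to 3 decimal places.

1 3.915 26.688 22.083
2 2.474 7.497 36.035
3 1.311 2.106 43.430
4 0.695 0.592 47.349
final: 47.349 1.805

Arc 1: start y=14.430, vy=15.500 → t=3.915, apex=26.688, x_land=22.083, impact vy=-22.871
  bounce: vy ← 0.53·22.871 = 12.122
Arc 2: start y=0.000, vy=12.122 → t=2.474, apex=7.497, x_land=36.035, impact vy=-12.122
  bounce: vy ← 0.53·12.122 = 6.424
Arc 3: start y=0.000, vy=6.424 → t=1.311, apex=2.106, x_land=43.430, impact vy=-6.424
  bounce: vy ← 0.53·6.424 = 3.405
Arc 4: start y=0.000, vy=3.405 → t=0.695, apex=0.592, x_land=47.349, impact vy=-3.405
  bounce: vy ← 0.53·3.405 = 1.805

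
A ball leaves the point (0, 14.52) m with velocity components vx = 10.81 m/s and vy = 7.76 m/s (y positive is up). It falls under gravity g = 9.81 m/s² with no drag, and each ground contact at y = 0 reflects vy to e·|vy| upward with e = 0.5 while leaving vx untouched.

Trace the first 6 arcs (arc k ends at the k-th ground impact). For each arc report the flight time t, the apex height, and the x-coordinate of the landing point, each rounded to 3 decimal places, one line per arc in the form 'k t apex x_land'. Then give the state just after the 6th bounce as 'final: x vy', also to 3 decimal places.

1 2.685 17.589 29.022
2 1.894 4.397 49.492
3 0.947 1.099 59.727
4 0.473 0.275 64.845
5 0.237 0.069 67.404
6 0.118 0.017 68.683
final: 68.683 0.290

Arc 1: start y=14.520, vy=7.760 → t=2.685, apex=17.589, x_land=29.022, impact vy=-18.577
  bounce: vy ← 0.5·18.577 = 9.288
Arc 2: start y=0.000, vy=9.288 → t=1.894, apex=4.397, x_land=49.492, impact vy=-9.288
  bounce: vy ← 0.5·9.288 = 4.644
Arc 3: start y=0.000, vy=4.644 → t=0.947, apex=1.099, x_land=59.727, impact vy=-4.644
  bounce: vy ← 0.5·4.644 = 2.322
Arc 4: start y=0.000, vy=2.322 → t=0.473, apex=0.275, x_land=64.845, impact vy=-2.322
  bounce: vy ← 0.5·2.322 = 1.161
Arc 5: start y=0.000, vy=1.161 → t=0.237, apex=0.069, x_land=67.404, impact vy=-1.161
  bounce: vy ← 0.5·1.161 = 0.581
Arc 6: start y=0.000, vy=0.581 → t=0.118, apex=0.017, x_land=68.683, impact vy=-0.581
  bounce: vy ← 0.5·0.581 = 0.290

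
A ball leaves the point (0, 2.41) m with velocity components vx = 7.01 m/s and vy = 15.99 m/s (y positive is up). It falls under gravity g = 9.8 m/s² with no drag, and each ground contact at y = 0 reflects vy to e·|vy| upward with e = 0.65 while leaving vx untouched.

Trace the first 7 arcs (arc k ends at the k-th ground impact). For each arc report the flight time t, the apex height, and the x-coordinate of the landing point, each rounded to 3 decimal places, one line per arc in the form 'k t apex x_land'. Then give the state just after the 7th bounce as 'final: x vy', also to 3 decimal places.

1 3.408 15.455 23.887
2 2.309 6.530 40.072
3 1.501 2.759 50.592
4 0.975 1.166 57.429
5 0.634 0.492 61.874
6 0.412 0.208 64.763
7 0.268 0.088 66.641
final: 66.641 0.853

Arc 1: start y=2.410, vy=15.990 → t=3.408, apex=15.455, x_land=23.887, impact vy=-17.404
  bounce: vy ← 0.65·17.404 = 11.313
Arc 2: start y=0.000, vy=11.313 → t=2.309, apex=6.530, x_land=40.072, impact vy=-11.313
  bounce: vy ← 0.65·11.313 = 7.353
Arc 3: start y=0.000, vy=7.353 → t=1.501, apex=2.759, x_land=50.592, impact vy=-7.353
  bounce: vy ← 0.65·7.353 = 4.780
Arc 4: start y=0.000, vy=4.780 → t=0.975, apex=1.166, x_land=57.429, impact vy=-4.780
  bounce: vy ← 0.65·4.780 = 3.107
Arc 5: start y=0.000, vy=3.107 → t=0.634, apex=0.492, x_land=61.874, impact vy=-3.107
  bounce: vy ← 0.65·3.107 = 2.019
Arc 6: start y=0.000, vy=2.019 → t=0.412, apex=0.208, x_land=64.763, impact vy=-2.019
  bounce: vy ← 0.65·2.019 = 1.313
Arc 7: start y=0.000, vy=1.313 → t=0.268, apex=0.088, x_land=66.641, impact vy=-1.313
  bounce: vy ← 0.65·1.313 = 0.853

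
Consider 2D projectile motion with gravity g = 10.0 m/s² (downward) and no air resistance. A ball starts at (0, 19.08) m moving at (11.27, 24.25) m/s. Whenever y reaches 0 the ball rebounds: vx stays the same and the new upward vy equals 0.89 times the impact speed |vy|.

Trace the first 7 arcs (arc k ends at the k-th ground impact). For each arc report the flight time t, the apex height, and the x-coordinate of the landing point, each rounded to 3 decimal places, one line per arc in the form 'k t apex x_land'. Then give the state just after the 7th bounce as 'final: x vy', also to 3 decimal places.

Arc 1: start y=19.080, vy=24.250 → t=5.539, apex=48.483, x_land=62.424, impact vy=-31.139
  bounce: vy ← 0.89·31.139 = 27.714
Arc 2: start y=0.000, vy=27.714 → t=5.543, apex=38.403, x_land=124.891, impact vy=-27.714
  bounce: vy ← 0.89·27.714 = 24.666
Arc 3: start y=0.000, vy=24.666 → t=4.933, apex=30.419, x_land=180.487, impact vy=-24.666
  bounce: vy ← 0.89·24.666 = 21.952
Arc 4: start y=0.000, vy=21.952 → t=4.390, apex=24.095, x_land=229.968, impact vy=-21.952
  bounce: vy ← 0.89·21.952 = 19.538
Arc 5: start y=0.000, vy=19.538 → t=3.908, apex=19.086, x_land=274.006, impact vy=-19.538
  bounce: vy ← 0.89·19.538 = 17.388
Arc 6: start y=0.000, vy=17.388 → t=3.478, apex=15.118, x_land=313.199, impact vy=-17.388
  bounce: vy ← 0.89·17.388 = 15.476
Arc 7: start y=0.000, vy=15.476 → t=3.095, apex=11.975, x_land=348.081, impact vy=-15.476
  bounce: vy ← 0.89·15.476 = 13.773

1 5.539 48.483 62.424
2 5.543 38.403 124.891
3 4.933 30.419 180.487
4 4.390 24.095 229.968
5 3.908 19.086 274.006
6 3.478 15.118 313.199
7 3.095 11.975 348.081
final: 348.081 13.773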